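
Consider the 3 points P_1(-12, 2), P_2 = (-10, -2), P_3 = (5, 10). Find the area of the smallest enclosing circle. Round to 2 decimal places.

289.98

Side lengths²: P_1P_2² = 20, P_1P_3² = 353, P_2P_3² = 369.
Since P_2P_3² = 369 < 353 + 20 = 373, the triangle is acute, so the smallest enclosing circle is the circumcircle.
Circumcentre = (-37/14, 117/28), r² = 72365/784.
Area = π·r² = π·72365/784 ≈ 289.98.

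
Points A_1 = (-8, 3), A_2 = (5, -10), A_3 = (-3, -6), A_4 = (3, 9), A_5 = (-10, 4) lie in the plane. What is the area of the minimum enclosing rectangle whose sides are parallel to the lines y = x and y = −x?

304.5

In coordinates u = x + y, v = x − y the rectangle is axis-aligned; the map (x,y)→(u,v) scales areas by 2.
u-values: -5, -5, -9, 12, -6; range = 12 − (-9) = 21.
v-values: -11, 15, 3, -6, -14; range = 15 − (-14) = 29.
Area = (21 × 29) / 2 = 304.5.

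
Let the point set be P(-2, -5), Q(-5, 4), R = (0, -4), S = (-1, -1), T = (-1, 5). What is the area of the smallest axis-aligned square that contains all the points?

The bounding box has width 5 and height 10.
An axis-aligned square enclosing the set must have side ≥ max(width, height).
So the minimum side is max(5, 10) = 10.
Area = 10² = 100.

100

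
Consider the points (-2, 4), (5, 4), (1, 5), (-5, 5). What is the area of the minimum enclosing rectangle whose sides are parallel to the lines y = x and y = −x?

49.5

In coordinates u = x + y, v = x − y the rectangle is axis-aligned; the map (x,y)→(u,v) scales areas by 2.
u-values: 2, 9, 6, 0; range = 9 − 0 = 9.
v-values: -6, 1, -4, -10; range = 1 − (-10) = 11.
Area = (9 × 11) / 2 = 49.5.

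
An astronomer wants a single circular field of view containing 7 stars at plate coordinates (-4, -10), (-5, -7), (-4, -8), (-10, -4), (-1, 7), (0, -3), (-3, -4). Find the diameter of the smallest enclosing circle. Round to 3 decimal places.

A smallest enclosing disk is always determined by at most three of the input points on its boundary.
The farthest pair is (-4, -10)–(-1, 7) with squared distance 298. The circle on this segment as diameter has centre (-2.5, -1.5) and r² = 298/4 = 74.5.
Check (-5, -7): distance² to centre = 36.5 ≤ 74.5, so it lies inside.
All remaining points lie in this disk, and no smaller disk contains both endpoints, so this is the minimum enclosing circle.
Diameter = 2r = 2√(74.5) ≈ 17.263.

17.263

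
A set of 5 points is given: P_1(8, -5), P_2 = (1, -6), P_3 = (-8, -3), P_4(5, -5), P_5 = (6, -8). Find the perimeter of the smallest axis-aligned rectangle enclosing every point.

Width = max x − min x = 8 − (-8) = 16.
Height = max y − min y = -3 − (-8) = 5.
Perimeter = 2(16 + 5) = 42.

42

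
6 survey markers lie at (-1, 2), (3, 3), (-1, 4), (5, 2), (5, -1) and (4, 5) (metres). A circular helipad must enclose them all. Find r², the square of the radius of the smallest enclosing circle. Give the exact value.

29341/1922

The minimum enclosing circle is determined by three boundary points: (-1, 4), (5, -1), (4, 5).
Their circumcentre is (129/62, 99/62) with r² = 29341/1922.
The farthest remaining point (-1, 2) is at distance² 18553/1922 ≤ 29341/1922.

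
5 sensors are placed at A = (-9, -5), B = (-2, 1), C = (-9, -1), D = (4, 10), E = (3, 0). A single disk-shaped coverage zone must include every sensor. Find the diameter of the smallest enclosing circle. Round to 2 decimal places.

19.85

The farthest pair is A–D with squared distance 394. The circle on this segment as diameter has centre (-2.5, 2.5) and r² = 394/4 = 98.5.
Check B: distance² to centre = 2.5 ≤ 98.5, so it lies inside.
All remaining points lie in this disk, and no smaller disk contains both endpoints, so this is the minimum enclosing circle.
Diameter = 2r = 2√(98.5) ≈ 19.85.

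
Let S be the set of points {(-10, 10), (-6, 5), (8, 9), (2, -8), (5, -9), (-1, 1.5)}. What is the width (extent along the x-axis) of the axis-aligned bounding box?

max x = 8, min x = -10, so width = 18.

18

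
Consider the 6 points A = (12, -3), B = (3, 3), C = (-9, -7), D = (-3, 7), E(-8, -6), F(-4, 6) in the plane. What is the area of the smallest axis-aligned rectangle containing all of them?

294

x ranges over [-9, 12], width 21.
y ranges over [-7, 7], height 14.
Area = 21 × 14 = 294.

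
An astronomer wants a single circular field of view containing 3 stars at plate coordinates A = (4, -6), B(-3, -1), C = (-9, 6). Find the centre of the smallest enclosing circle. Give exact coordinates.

Side lengths²: AB² = 74, AC² = 313, BC² = 85.
Since AC² = 313 ≥ 85 + 74 = 159, the angle opposite AC is not acute, so the smallest enclosing circle has AC as diameter.
Centre = midpoint of AC = (-2.5, 0), r² = 313/4 = 78.25.
Centre = (-2.5, 0).

(-2.5, 0)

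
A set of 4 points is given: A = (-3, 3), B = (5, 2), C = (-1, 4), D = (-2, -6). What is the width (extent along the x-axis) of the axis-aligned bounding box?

max x = 5, min x = -3, so width = 8.

8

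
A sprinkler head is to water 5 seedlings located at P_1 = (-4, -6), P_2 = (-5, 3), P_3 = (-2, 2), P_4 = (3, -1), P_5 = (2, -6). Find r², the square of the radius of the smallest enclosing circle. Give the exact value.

32.5

The farthest pair is P_2–P_5 with squared distance 130. The circle on this segment as diameter has centre (-1.5, -1.5) and r² = 130/4 = 32.5.
Check P_1: distance² to centre = 26.5 ≤ 32.5, so it lies inside.
All remaining points lie in this disk, and no smaller disk contains both endpoints, so this is the minimum enclosing circle.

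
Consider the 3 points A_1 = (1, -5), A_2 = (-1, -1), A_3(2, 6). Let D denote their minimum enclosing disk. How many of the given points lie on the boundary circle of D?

2

Side lengths²: A_1A_2² = 20, A_1A_3² = 122, A_2A_3² = 58.
Since A_1A_3² = 122 ≥ 58 + 20 = 78, the angle opposite A_1A_3 is not acute, so the smallest enclosing circle has A_1A_3 as diameter.
Centre = midpoint of A_1A_3 = (1.5, 0.5), r² = 122/4 = 30.5.
The points at distance exactly r from the centre are A_1, A_3 — 2 points.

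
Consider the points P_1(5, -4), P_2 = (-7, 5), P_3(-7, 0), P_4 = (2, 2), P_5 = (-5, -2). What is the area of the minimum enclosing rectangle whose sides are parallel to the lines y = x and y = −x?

In coordinates u = x + y, v = x − y the rectangle is axis-aligned; the map (x,y)→(u,v) scales areas by 2.
u-values: 1, -2, -7, 4, -7; range = 4 − (-7) = 11.
v-values: 9, -12, -7, 0, -3; range = 9 − (-12) = 21.
Area = (11 × 21) / 2 = 115.5.

115.5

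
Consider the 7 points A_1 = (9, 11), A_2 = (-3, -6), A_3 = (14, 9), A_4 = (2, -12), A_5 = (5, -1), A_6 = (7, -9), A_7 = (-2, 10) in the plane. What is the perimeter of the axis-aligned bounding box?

80

Width = max x − min x = 14 − (-3) = 17.
Height = max y − min y = 11 − (-12) = 23.
Perimeter = 2(17 + 23) = 80.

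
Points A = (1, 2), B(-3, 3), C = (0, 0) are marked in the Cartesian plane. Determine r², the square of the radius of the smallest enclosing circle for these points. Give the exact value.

85/18

Side lengths²: AB² = 17, AC² = 5, BC² = 18.
Since BC² = 18 < 17 + 5 = 22, the triangle is acute, so the smallest enclosing circle is the circumcircle.
Circumcentre = (-7/6, 11/6), r² = 85/18.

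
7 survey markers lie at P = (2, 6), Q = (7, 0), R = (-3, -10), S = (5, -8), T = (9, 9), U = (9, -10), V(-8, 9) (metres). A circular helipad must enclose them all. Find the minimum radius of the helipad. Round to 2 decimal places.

12.75

By Welzl's lemma the MEC is supported by two points (diametrically opposite) or three points (on a circumcircle).
The farthest pair is U–V with squared distance 650. The circle on this segment as diameter has centre (0.5, -0.5) and r² = 650/4 = 162.5.
Check P: distance² to centre = 44.5 ≤ 162.5, so it lies inside.
All remaining points lie in this disk, and no smaller disk contains both endpoints, so this is the minimum enclosing circle.
r = √(162.5) ≈ 12.75.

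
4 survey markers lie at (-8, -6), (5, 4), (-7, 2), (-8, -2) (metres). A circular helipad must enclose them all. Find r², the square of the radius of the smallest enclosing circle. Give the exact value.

The farthest pair is (-8, -6)–(5, 4) with squared distance 269. The circle on this segment as diameter has centre (-1.5, -1) and r² = 269/4 = 67.25.
Check (-7, 2): distance² to centre = 39.25 ≤ 67.25, so it lies inside.
All remaining points lie in this disk, and no smaller disk contains both endpoints, so this is the minimum enclosing circle.

67.25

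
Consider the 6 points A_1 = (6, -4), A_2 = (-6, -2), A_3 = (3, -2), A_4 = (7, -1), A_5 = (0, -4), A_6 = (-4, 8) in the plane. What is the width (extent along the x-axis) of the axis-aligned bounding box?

max x = 7, min x = -6, so width = 13.

13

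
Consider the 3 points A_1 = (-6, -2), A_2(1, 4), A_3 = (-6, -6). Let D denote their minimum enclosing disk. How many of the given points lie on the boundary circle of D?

Side lengths²: A_1A_2² = 85, A_1A_3² = 16, A_2A_3² = 149.
Since A_2A_3² = 149 ≥ 85 + 16 = 101, the angle opposite A_2A_3 is not acute, so the smallest enclosing circle has A_2A_3 as diameter.
Centre = midpoint of A_2A_3 = (-2.5, -1), r² = 149/4 = 37.25.
The points at distance exactly r from the centre are A_2, A_3 — 2 points.

2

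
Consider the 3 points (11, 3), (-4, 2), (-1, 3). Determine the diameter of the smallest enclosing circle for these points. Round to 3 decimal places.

Call the three points A, B, C in the order given.
Side lengths²: AB² = 226, AC² = 144, BC² = 10.
Since AB² = 226 ≥ 144 + 10 = 154, the angle opposite AB is not acute, so the smallest enclosing circle has AB as diameter.
Centre = midpoint of AB = (3.5, 2.5), r² = 226/4 = 56.5.
Diameter = 2r = 2√(56.5) ≈ 15.033.

15.033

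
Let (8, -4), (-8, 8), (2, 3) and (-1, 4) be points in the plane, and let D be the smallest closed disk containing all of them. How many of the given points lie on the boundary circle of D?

2

A smallest enclosing disk is always determined by at most three of the input points on its boundary.
The farthest pair is (8, -4)–(-8, 8) with squared distance 400. The circle on this segment as diameter has centre (0, 2) and r² = 400/4 = 100.
Check (2, 3): distance² to centre = 5 ≤ 100, so it lies inside.
All remaining points lie in this disk, and no smaller disk contains both endpoints, so this is the minimum enclosing circle.
The points at distance exactly r from the centre are (8, -4), (-8, 8) — 2 points.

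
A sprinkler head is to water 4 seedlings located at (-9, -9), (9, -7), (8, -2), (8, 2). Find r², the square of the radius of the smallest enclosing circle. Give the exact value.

The farthest pair is (-9, -9)–(8, 2) with squared distance 410. The circle on this segment as diameter has centre (-0.5, -3.5) and r² = 410/4 = 102.5.
Check (9, -7): distance² to centre = 102.5 ≤ 102.5, so it lies inside.
All remaining points lie in this disk, and no smaller disk contains both endpoints, so this is the minimum enclosing circle.

102.5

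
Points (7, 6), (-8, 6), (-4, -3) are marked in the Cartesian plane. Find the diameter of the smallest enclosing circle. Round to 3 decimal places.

Call the three points A, B, C in the order given.
Side lengths²: AB² = 225, AC² = 202, BC² = 97.
Since AB² = 225 < 202 + 97 = 299, the triangle is acute, so the smallest enclosing circle is the circumcircle.
Circumcentre = (-0.5, 71/18), r² = 9797/162.
Diameter = 2r = 2√(9797/162) ≈ 15.553.

15.553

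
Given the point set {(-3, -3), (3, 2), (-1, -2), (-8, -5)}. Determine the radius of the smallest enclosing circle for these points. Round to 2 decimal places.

A smallest enclosing disk is always determined by at most three of the input points on its boundary.
The farthest pair is (3, 2)–(-8, -5) with squared distance 170. The circle on this segment as diameter has centre (-2.5, -1.5) and r² = 170/4 = 42.5.
Check (-3, -3): distance² to centre = 2.5 ≤ 42.5, so it lies inside.
All remaining points lie in this disk, and no smaller disk contains both endpoints, so this is the minimum enclosing circle.
r = √(42.5) ≈ 6.52.

6.52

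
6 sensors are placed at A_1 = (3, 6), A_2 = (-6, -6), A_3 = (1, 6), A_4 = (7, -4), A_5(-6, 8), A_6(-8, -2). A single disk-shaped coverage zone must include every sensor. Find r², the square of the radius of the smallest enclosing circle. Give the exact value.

54149/676

A smallest enclosing disk is always determined by at most three of the input points on its boundary.
The minimum enclosing circle is determined by three boundary points: A_2, A_4, A_5.
Their circumcentre is (-11/26, 1) with r² = 54149/676.
The farthest remaining point A_6 is at distance² 44893/676 ≤ 54149/676.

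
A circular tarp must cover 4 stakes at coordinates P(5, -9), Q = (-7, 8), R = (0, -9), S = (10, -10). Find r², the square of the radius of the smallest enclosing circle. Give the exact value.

153.25

A smallest enclosing disk is always determined by at most three of the input points on its boundary.
The farthest pair is Q–S with squared distance 613. The circle on this segment as diameter has centre (1.5, -1) and r² = 613/4 = 153.25.
Check P: distance² to centre = 76.25 ≤ 153.25, so it lies inside.
All remaining points lie in this disk, and no smaller disk contains both endpoints, so this is the minimum enclosing circle.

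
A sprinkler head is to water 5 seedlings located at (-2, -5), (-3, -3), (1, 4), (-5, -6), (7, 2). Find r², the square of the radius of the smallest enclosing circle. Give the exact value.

52

By Welzl's lemma the MEC is supported by two points (diametrically opposite) or three points (on a circumcircle).
The farthest pair is (-5, -6)–(7, 2) with squared distance 208. The circle on this segment as diameter has centre (1, -2) and r² = 208/4 = 52.
Check (-2, -5): distance² to centre = 18 ≤ 52, so it lies inside.
All remaining points lie in this disk, and no smaller disk contains both endpoints, so this is the minimum enclosing circle.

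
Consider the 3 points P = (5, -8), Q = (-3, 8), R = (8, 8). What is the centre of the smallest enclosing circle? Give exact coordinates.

(2.5, 0.75)

Side lengths²: PQ² = 320, PR² = 265, QR² = 121.
Since PQ² = 320 < 265 + 121 = 386, the triangle is acute, so the smallest enclosing circle is the circumcircle.
Circumcentre = (2.5, 0.75), r² = 82.8125.
Centre = (2.5, 0.75).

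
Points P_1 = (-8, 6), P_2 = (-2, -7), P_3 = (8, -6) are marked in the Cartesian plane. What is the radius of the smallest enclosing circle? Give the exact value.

Side lengths²: P_1P_2² = 205, P_1P_3² = 400, P_2P_3² = 101.
Since P_1P_3² = 400 ≥ 205 + 101 = 306, the angle opposite P_1P_3 is not acute, so the smallest enclosing circle has P_1P_3 as diameter.
Centre = midpoint of P_1P_3 = (0, 0), r² = 400/4 = 100.
r = √100 = 10.

10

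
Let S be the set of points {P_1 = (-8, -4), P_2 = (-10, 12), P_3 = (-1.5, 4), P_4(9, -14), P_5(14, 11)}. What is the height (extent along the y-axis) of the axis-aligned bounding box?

max y = 12, min y = -14, so height = 26.

26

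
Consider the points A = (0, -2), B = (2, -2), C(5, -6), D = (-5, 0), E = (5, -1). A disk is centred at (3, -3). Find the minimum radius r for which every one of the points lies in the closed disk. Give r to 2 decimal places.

8.54

The required radius is the distance from (3, -3) to the farthest point.
Squared distances: 10, 2, 13, 73, 8.
Maximum is 73, attained at D.
r = √73 ≈ 8.54.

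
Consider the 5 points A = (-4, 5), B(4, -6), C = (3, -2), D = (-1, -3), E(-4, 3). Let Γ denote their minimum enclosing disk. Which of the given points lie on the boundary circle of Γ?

The farthest pair is A–B with squared distance 185. The circle on this segment as diameter has centre (0, -0.5) and r² = 185/4 = 46.25.
Check C: distance² to centre = 11.25 ≤ 46.25, so it lies inside.
All remaining points lie in this disk, and no smaller disk contains both endpoints, so this is the minimum enclosing circle.
The points at distance exactly r from the centre are A, B — 2 points.

A, B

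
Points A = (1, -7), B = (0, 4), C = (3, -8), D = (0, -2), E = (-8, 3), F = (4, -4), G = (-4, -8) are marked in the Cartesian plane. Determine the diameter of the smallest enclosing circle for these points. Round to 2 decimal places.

The minimum enclosing circle of a finite set is fixed by two of the points (as a diameter) or three (as a circumcircle).
The farthest pair is C–E with squared distance 242. The circle on this segment as diameter has centre (-2.5, -2.5) and r² = 242/4 = 60.5.
Check A: distance² to centre = 32.5 ≤ 60.5, so it lies inside.
All remaining points lie in this disk, and no smaller disk contains both endpoints, so this is the minimum enclosing circle.
Diameter = 2r = 2√(60.5) ≈ 15.56.

15.56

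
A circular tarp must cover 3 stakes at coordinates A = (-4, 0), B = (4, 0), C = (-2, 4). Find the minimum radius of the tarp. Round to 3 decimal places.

4.031

Side lengths²: AB² = 64, AC² = 20, BC² = 52.
Since AB² = 64 < 52 + 20 = 72, the triangle is acute, so the smallest enclosing circle is the circumcircle.
Circumcentre = (0, 0.5), r² = 16.25.
r = √(16.25) ≈ 4.031.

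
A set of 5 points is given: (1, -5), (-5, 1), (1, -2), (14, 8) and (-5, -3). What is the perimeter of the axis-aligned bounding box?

64

Width = max x − min x = 14 − (-5) = 19.
Height = max y − min y = 8 − (-5) = 13.
Perimeter = 2(19 + 13) = 64.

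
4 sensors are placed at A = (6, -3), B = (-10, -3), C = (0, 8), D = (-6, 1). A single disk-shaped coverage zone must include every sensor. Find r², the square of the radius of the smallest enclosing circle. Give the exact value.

By Welzl's lemma the MEC is supported by two points (diametrically opposite) or three points (on a circumcircle).
The minimum enclosing circle is determined by three boundary points: A, B, C.
Their circumcentre is (-2, -5/22) with r² = 34697/484.
The farthest remaining point D is at distance² 8473/484 ≤ 34697/484.

34697/484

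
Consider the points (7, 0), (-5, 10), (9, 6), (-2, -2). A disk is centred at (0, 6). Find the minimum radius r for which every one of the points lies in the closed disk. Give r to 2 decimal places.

The required radius is the distance from (0, 6) to the farthest point.
Squared distances: 85, 41, 81, 68.
Maximum is 85, attained at (7, 0).
r = √85 ≈ 9.22.

9.22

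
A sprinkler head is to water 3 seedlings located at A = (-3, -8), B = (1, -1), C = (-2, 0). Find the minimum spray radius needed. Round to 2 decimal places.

4.11

Side lengths²: AB² = 65, AC² = 65, BC² = 10.
Since AC² = 65 < 65 + 10 = 75, the triangle is acute, so the smallest enclosing circle is the circumcircle.
Circumcentre = (-1.7, -4.1), r² = 16.9.
r = √(16.9) ≈ 4.11.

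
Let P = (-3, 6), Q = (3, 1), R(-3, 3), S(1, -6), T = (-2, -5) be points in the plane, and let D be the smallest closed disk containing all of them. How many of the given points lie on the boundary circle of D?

By Welzl's lemma the MEC is supported by two points (diametrically opposite) or three points (on a circumcircle).
The farthest pair is P–S with squared distance 160. The circle on this segment as diameter has centre (-1, 0) and r² = 160/4 = 40.
Check Q: distance² to centre = 17 ≤ 40, so it lies inside.
All remaining points lie in this disk, and no smaller disk contains both endpoints, so this is the minimum enclosing circle.
The points at distance exactly r from the centre are P, S — 2 points.

2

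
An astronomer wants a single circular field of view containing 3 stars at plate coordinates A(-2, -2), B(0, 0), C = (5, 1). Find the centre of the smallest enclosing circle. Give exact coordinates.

(1.5, -0.5)

Side lengths²: AB² = 8, AC² = 58, BC² = 26.
Since AC² = 58 ≥ 26 + 8 = 34, the angle opposite AC is not acute, so the smallest enclosing circle has AC as diameter.
Centre = midpoint of AC = (1.5, -0.5), r² = 58/4 = 14.5.
Centre = (1.5, -0.5).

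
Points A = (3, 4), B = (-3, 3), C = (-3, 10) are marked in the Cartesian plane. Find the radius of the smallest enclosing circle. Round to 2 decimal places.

Side lengths²: AB² = 37, AC² = 72, BC² = 49.
Since AC² = 72 < 49 + 37 = 86, the triangle is acute, so the smallest enclosing circle is the circumcircle.
Circumcentre = (-0.5, 6.5), r² = 18.5.
r = √(18.5) ≈ 4.30.

4.30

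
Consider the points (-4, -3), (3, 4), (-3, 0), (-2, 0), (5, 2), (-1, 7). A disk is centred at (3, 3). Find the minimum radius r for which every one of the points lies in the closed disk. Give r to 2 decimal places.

The required radius is the distance from (3, 3) to the farthest point.
Squared distances: 85, 1, 45, 34, 5, 32.
Maximum is 85, attained at (-4, -3).
r = √85 ≈ 9.22.

9.22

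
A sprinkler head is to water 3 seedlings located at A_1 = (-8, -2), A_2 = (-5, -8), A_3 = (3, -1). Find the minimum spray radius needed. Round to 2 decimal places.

Side lengths²: A_1A_2² = 45, A_1A_3² = 122, A_2A_3² = 113.
Since A_1A_3² = 122 < 113 + 45 = 158, the triangle is acute, so the smallest enclosing circle is the circumcircle.
Circumcentre = (-109/46, -135/46), r² = 34465/1058.
r = √(34465/1058) ≈ 5.71.

5.71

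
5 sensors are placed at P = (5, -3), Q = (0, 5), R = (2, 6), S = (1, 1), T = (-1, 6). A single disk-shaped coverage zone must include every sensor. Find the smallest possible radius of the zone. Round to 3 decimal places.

The minimum enclosing circle of a finite set is fixed by two of the points (as a diameter) or three (as a circumcircle).
The farthest pair is P–T with squared distance 117. The circle on this segment as diameter has centre (2, 1.5) and r² = 117/4 = 29.25.
Check Q: distance² to centre = 16.25 ≤ 29.25, so it lies inside.
All remaining points lie in this disk, and no smaller disk contains both endpoints, so this is the minimum enclosing circle.
r = √(29.25) ≈ 5.408.

5.408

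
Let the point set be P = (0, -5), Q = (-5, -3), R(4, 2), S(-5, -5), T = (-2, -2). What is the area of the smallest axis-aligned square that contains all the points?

The bounding box has width 9 and height 7.
An axis-aligned square enclosing the set must have side ≥ max(width, height).
So the minimum side is max(9, 7) = 9.
Area = 9² = 81.

81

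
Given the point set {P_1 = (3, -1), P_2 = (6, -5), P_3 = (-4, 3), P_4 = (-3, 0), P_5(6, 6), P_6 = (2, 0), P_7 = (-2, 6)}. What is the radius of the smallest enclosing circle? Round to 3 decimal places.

The minimum enclosing circle of a finite set is fixed by two of the points (as a diameter) or three (as a circumcircle).
The farthest pair is P_2–P_7 with squared distance 185. The circle on this segment as diameter has centre (2, 0.5) and r² = 185/4 = 46.25.
Check P_1: distance² to centre = 3.25 ≤ 46.25, so it lies inside.
All remaining points lie in this disk, and no smaller disk contains both endpoints, so this is the minimum enclosing circle.
r = √(46.25) ≈ 6.801.

6.801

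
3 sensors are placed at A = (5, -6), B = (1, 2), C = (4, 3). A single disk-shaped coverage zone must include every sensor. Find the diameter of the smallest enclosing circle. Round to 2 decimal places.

9.15

Side lengths²: AB² = 80, AC² = 82, BC² = 10.
Since AC² = 82 < 80 + 10 = 90, the triangle is acute, so the smallest enclosing circle is the circumcircle.
Circumcentre = (27/7, -11/7), r² = 1025/49.
Diameter = 2r = 2√(1025/49) ≈ 9.15.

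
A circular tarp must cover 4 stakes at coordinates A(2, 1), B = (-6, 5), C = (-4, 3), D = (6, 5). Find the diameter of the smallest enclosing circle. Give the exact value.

A smallest enclosing disk is always determined by at most three of the input points on its boundary.
The farthest pair is B–D with squared distance 144. The circle on this segment as diameter has centre (0, 5) and r² = 144/4 = 36.
Check A: distance² to centre = 20 ≤ 36, so it lies inside.
All remaining points lie in this disk, and no smaller disk contains both endpoints, so this is the minimum enclosing circle.
Diameter = 2r = 2√36 = 12.

12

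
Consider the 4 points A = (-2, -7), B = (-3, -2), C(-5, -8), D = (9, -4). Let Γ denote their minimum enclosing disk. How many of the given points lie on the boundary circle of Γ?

A smallest enclosing disk is always determined by at most three of the input points on its boundary.
The farthest pair is C–D with squared distance 212. The circle on this segment as diameter has centre (2, -6) and r² = 212/4 = 53.
Check A: distance² to centre = 17 ≤ 53, so it lies inside.
All remaining points lie in this disk, and no smaller disk contains both endpoints, so this is the minimum enclosing circle.
The points at distance exactly r from the centre are C, D — 2 points.

2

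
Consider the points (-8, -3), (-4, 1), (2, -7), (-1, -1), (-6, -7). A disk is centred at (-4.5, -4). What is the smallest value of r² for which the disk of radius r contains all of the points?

51.25

The required radius is the distance from (-4.5, -4) to the farthest point.
Squared distances: 13.25, 25.25, 51.25, 21.25, 11.25.
Maximum is 51.25, attained at (2, -7).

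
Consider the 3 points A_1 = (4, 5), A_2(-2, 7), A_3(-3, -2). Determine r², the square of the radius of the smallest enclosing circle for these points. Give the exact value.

25.625

Side lengths²: A_1A_2² = 40, A_1A_3² = 98, A_2A_3² = 82.
Since A_1A_3² = 98 < 82 + 40 = 122, the triangle is acute, so the smallest enclosing circle is the circumcircle.
Circumcentre = (-0.25, 2.25), r² = 25.625.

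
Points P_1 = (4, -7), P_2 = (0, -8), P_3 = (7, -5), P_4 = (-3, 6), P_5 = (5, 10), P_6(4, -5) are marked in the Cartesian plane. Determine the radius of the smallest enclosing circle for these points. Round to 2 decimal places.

9.34

The farthest pair is P_2–P_5 with squared distance 349. The circle on this segment as diameter has centre (2.5, 1) and r² = 349/4 = 87.25.
Check P_1: distance² to centre = 66.25 ≤ 87.25, so it lies inside.
All remaining points lie in this disk, and no smaller disk contains both endpoints, so this is the minimum enclosing circle.
r = √(87.25) ≈ 9.34.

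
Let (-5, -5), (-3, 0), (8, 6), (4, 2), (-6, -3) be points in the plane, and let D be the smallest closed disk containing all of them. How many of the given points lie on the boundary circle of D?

By Welzl's lemma the MEC is supported by two points (diametrically opposite) or three points (on a circumcircle).
The farthest pair is (-5, -5)–(8, 6) with squared distance 290. The circle on this segment as diameter has centre (1.5, 0.5) and r² = 290/4 = 72.5.
Check (-3, 0): distance² to centre = 20.5 ≤ 72.5, so it lies inside.
All remaining points lie in this disk, and no smaller disk contains both endpoints, so this is the minimum enclosing circle.
The points at distance exactly r from the centre are (-5, -5), (8, 6) — 2 points.

2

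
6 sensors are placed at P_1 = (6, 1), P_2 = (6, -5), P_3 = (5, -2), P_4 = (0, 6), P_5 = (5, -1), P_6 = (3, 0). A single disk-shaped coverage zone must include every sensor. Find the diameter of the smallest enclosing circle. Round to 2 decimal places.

12.53

The farthest pair is P_2–P_4 with squared distance 157. The circle on this segment as diameter has centre (3, 0.5) and r² = 157/4 = 39.25.
Check P_1: distance² to centre = 9.25 ≤ 39.25, so it lies inside.
All remaining points lie in this disk, and no smaller disk contains both endpoints, so this is the minimum enclosing circle.
Diameter = 2r = 2√(39.25) ≈ 12.53.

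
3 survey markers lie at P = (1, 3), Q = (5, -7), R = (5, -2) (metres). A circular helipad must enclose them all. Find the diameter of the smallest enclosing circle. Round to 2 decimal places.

10.77

Side lengths²: PQ² = 116, PR² = 41, QR² = 25.
Since PQ² = 116 ≥ 41 + 25 = 66, the angle opposite PQ is not acute, so the smallest enclosing circle has PQ as diameter.
Centre = midpoint of PQ = (3, -2), r² = 116/4 = 29.
Diameter = 2r = 2√29 ≈ 10.77.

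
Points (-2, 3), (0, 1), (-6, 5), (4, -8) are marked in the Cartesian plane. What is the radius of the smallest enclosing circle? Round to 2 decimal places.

A smallest enclosing disk is always determined by at most three of the input points on its boundary.
The farthest pair is (-6, 5)–(4, -8) with squared distance 269. The circle on this segment as diameter has centre (-1, -1.5) and r² = 269/4 = 67.25.
Check (-2, 3): distance² to centre = 21.25 ≤ 67.25, so it lies inside.
All remaining points lie in this disk, and no smaller disk contains both endpoints, so this is the minimum enclosing circle.
r = √(67.25) ≈ 8.20.

8.20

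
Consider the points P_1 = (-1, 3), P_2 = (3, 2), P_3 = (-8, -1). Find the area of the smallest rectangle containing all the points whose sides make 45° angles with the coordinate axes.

In coordinates u = x + y, v = x − y the rectangle is axis-aligned; the map (x,y)→(u,v) scales areas by 2.
u-values: 2, 5, -9; range = 5 − (-9) = 14.
v-values: -4, 1, -7; range = 1 − (-7) = 8.
Area = (14 × 8) / 2 = 56.

56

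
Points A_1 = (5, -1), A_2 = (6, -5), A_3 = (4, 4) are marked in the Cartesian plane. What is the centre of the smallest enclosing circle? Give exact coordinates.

(5, -0.5)

Side lengths²: A_1A_2² = 17, A_1A_3² = 26, A_2A_3² = 85.
Since A_2A_3² = 85 ≥ 26 + 17 = 43, the angle opposite A_2A_3 is not acute, so the smallest enclosing circle has A_2A_3 as diameter.
Centre = midpoint of A_2A_3 = (5, -0.5), r² = 85/4 = 21.25.
Centre = (5, -0.5).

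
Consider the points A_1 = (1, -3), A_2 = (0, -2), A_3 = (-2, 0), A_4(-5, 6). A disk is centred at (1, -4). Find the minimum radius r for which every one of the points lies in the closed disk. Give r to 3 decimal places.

11.662

The required radius is the distance from (1, -4) to the farthest point.
Squared distances: 1, 5, 25, 136.
Maximum is 136, attained at A_4.
r = √136 ≈ 11.662.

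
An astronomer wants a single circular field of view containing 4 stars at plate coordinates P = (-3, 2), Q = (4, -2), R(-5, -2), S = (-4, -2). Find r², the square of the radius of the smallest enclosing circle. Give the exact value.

By Welzl's lemma the MEC is supported by two points (diametrically opposite) or three points (on a circumcircle).
The minimum enclosing circle is determined by three boundary points: P, Q, R.
Their circumcentre is (-0.5, -1.75) with r² = 20.3125.
The farthest remaining point S is at distance² 12.3125 ≤ 20.3125.

20.3125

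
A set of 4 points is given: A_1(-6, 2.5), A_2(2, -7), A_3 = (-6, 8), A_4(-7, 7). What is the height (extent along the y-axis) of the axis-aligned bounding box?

max y = 8, min y = -7, so height = 15.

15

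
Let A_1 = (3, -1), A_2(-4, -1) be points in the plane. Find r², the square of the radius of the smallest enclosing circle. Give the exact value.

The smallest circle enclosing two points has them as diameter endpoints.
Centre = midpoint = (-0.5, -1); r² = |A_1A_2|²/4 = 49/4 = 12.25.

12.25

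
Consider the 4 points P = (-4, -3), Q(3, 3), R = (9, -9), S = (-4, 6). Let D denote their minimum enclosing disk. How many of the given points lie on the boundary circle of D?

By Welzl's lemma the MEC is supported by two points (diametrically opposite) or three points (on a circumcircle).
The farthest pair is R–S with squared distance 394. The circle on this segment as diameter has centre (2.5, -1.5) and r² = 394/4 = 98.5.
Check P: distance² to centre = 44.5 ≤ 98.5, so it lies inside.
All remaining points lie in this disk, and no smaller disk contains both endpoints, so this is the minimum enclosing circle.
The points at distance exactly r from the centre are R, S — 2 points.

2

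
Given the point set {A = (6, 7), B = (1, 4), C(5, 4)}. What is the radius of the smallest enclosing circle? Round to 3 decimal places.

Side lengths²: AB² = 34, AC² = 10, BC² = 16.
Since AB² = 34 ≥ 16 + 10 = 26, the angle opposite AB is not acute, so the smallest enclosing circle has AB as diameter.
Centre = midpoint of AB = (3.5, 5.5), r² = 34/4 = 8.5.
r = √(8.5) ≈ 2.915.

2.915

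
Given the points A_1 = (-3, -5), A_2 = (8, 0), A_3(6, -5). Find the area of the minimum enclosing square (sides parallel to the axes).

The bounding box has width 11 and height 5.
An axis-aligned square enclosing the set must have side ≥ max(width, height).
So the minimum side is max(11, 5) = 11.
Area = 11² = 121.

121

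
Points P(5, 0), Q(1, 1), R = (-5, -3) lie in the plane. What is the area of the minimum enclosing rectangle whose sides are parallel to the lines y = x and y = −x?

45.5

In coordinates u = x + y, v = x − y the rectangle is axis-aligned; the map (x,y)→(u,v) scales areas by 2.
u-values: 5, 2, -8; range = 5 − (-8) = 13.
v-values: 5, 0, -2; range = 5 − (-2) = 7.
Area = (13 × 7) / 2 = 45.5.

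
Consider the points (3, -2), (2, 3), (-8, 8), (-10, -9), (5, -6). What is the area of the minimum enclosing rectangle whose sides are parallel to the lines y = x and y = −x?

In coordinates u = x + y, v = x − y the rectangle is axis-aligned; the map (x,y)→(u,v) scales areas by 2.
u-values: 1, 5, 0, -19, -1; range = 5 − (-19) = 24.
v-values: 5, -1, -16, -1, 11; range = 11 − (-16) = 27.
Area = (24 × 27) / 2 = 324.

324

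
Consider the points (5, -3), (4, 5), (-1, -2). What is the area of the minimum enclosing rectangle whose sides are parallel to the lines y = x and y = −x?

In coordinates u = x + y, v = x − y the rectangle is axis-aligned; the map (x,y)→(u,v) scales areas by 2.
u-values: 2, 9, -3; range = 9 − (-3) = 12.
v-values: 8, -1, 1; range = 8 − (-1) = 9.
Area = (12 × 9) / 2 = 54.

54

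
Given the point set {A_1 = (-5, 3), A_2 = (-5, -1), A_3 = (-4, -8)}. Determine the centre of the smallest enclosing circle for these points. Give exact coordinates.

(-4.5, -2.5)

Side lengths²: A_1A_2² = 16, A_1A_3² = 122, A_2A_3² = 50.
Since A_1A_3² = 122 ≥ 50 + 16 = 66, the angle opposite A_1A_3 is not acute, so the smallest enclosing circle has A_1A_3 as diameter.
Centre = midpoint of A_1A_3 = (-4.5, -2.5), r² = 122/4 = 30.5.
Centre = (-4.5, -2.5).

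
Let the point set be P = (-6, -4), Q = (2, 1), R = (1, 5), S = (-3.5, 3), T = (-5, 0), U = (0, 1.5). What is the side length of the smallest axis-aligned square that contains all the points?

The bounding box has width 8 and height 9.
An axis-aligned square enclosing the set must have side ≥ max(width, height).
So the minimum side is max(8, 9) = 9.

9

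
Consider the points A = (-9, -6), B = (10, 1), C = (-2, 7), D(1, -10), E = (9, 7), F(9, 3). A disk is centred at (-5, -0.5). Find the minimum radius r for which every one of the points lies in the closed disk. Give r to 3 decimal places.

The required radius is the distance from (-5, -0.5) to the farthest point.
Squared distances: 46.25, 227.25, 65.25, 126.25, 252.25, 208.25.
Maximum is 252.25, attained at E.
r = √(252.25) ≈ 15.882.

15.882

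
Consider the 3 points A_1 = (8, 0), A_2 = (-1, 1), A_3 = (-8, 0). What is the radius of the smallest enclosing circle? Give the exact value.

Side lengths²: A_1A_2² = 82, A_1A_3² = 256, A_2A_3² = 50.
Since A_1A_3² = 256 ≥ 82 + 50 = 132, the angle opposite A_1A_3 is not acute, so the smallest enclosing circle has A_1A_3 as diameter.
Centre = midpoint of A_1A_3 = (0, 0), r² = 256/4 = 64.
r = √64 = 8.

8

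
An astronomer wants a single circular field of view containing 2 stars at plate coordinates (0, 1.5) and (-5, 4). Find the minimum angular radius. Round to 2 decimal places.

The smallest circle enclosing two points has them as diameter endpoints.
Centre = midpoint = (-2.5, 2.75); r² = |(0, 1.5)−(-5, 4)|²/4 = 31.25/4 = 7.8125.
r = √(7.8125) ≈ 2.80.

2.80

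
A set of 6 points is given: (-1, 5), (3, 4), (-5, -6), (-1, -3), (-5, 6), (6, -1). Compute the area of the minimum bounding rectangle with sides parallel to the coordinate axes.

x ranges over [-5, 6], width 11.
y ranges over [-6, 6], height 12.
Area = 11 × 12 = 132.

132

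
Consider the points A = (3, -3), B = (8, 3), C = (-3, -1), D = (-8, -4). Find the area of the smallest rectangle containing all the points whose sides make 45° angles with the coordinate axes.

In coordinates u = x + y, v = x − y the rectangle is axis-aligned; the map (x,y)→(u,v) scales areas by 2.
u-values: 0, 11, -4, -12; range = 11 − (-12) = 23.
v-values: 6, 5, -2, -4; range = 6 − (-4) = 10.
Area = (23 × 10) / 2 = 115.

115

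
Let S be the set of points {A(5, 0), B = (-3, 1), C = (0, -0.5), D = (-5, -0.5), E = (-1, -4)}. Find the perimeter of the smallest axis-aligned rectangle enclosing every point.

Width = max x − min x = 5 − (-5) = 10.
Height = max y − min y = 1 − (-4) = 5.
Perimeter = 2(10 + 5) = 30.

30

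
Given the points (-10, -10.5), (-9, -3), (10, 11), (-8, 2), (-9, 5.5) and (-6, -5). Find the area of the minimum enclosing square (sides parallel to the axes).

The bounding box has width 20 and height 21.5.
An axis-aligned square enclosing the set must have side ≥ max(width, height).
So the minimum side is max(20, 21.5) = 21.5.
Area = 21.5² = 462.25.

462.25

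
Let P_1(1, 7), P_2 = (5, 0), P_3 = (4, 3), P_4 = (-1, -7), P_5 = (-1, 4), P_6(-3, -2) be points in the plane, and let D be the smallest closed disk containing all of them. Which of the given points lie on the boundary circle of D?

The farthest pair is P_1–P_4 with squared distance 200. The circle on this segment as diameter has centre (0, 0) and r² = 200/4 = 50.
Check P_2: distance² to centre = 25 ≤ 50, so it lies inside.
All remaining points lie in this disk, and no smaller disk contains both endpoints, so this is the minimum enclosing circle.
The points at distance exactly r from the centre are P_1, P_4 — 2 points.

P_1, P_4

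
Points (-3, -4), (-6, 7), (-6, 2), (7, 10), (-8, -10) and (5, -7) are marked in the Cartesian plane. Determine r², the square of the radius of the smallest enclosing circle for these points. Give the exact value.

By Welzl's lemma the MEC is supported by two points (diametrically opposite) or three points (on a circumcircle).
The farthest pair is (7, 10)–(-8, -10) with squared distance 625. The circle on this segment as diameter has centre (-0.5, 0) and r² = 625/4 = 156.25.
Check (-3, -4): distance² to centre = 22.25 ≤ 156.25, so it lies inside.
All remaining points lie in this disk, and no smaller disk contains both endpoints, so this is the minimum enclosing circle.

156.25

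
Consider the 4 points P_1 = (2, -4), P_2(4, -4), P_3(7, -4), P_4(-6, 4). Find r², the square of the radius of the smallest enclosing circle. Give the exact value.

58.25

A smallest enclosing disk is always determined by at most three of the input points on its boundary.
The farthest pair is P_3–P_4 with squared distance 233. The circle on this segment as diameter has centre (0.5, 0) and r² = 233/4 = 58.25.
Check P_1: distance² to centre = 18.25 ≤ 58.25, so it lies inside.
All remaining points lie in this disk, and no smaller disk contains both endpoints, so this is the minimum enclosing circle.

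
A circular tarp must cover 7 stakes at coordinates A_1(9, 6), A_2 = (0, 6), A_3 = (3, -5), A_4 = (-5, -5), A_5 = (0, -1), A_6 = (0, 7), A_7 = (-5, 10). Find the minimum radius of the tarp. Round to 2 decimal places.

The minimum enclosing circle is determined by three boundary points: A_1, A_4, A_7.
Their circumcentre is (3/7, 2.5) with r² = 16801/196.
The farthest remaining point A_3 is at distance² 12321/196 ≤ 16801/196.
r = √(16801/196) ≈ 9.26.

9.26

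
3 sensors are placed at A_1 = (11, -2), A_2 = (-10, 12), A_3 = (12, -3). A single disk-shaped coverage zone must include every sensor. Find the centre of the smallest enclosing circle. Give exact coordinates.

Side lengths²: A_1A_2² = 637, A_1A_3² = 2, A_2A_3² = 709.
Since A_2A_3² = 709 ≥ 637 + 2 = 639, the angle opposite A_2A_3 is not acute, so the smallest enclosing circle has A_2A_3 as diameter.
Centre = midpoint of A_2A_3 = (1, 4.5), r² = 709/4 = 177.25.
Centre = (1, 4.5).

(1, 4.5)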